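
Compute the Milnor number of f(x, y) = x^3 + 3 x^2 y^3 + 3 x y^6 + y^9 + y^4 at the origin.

The Hessian of f at 0 has rank 0. Corank 2; j^3 = x^3 is a perfect cube, so E-series; the 4-jet and mu = 6 give E_6.

6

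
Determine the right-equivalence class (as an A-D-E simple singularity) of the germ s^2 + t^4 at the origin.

The Hessian of f at 0 has rank 1. Corank 1: A-series; mu = 3 gives A_3.

A_{3}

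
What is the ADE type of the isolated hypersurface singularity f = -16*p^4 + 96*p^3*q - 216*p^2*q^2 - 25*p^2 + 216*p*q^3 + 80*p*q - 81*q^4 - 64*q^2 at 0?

The Hessian of f at 0 is [[-50, 80], [80, -128]] with rank 1, so corank 1. A Groebner basis of the Jacobian ideal J(f) in C{p,q} is {q^3, p - 8*q/5}; counting standard monomials gives mu = 3. Corank 1: A-series; mu = 3 gives A_3.

A_3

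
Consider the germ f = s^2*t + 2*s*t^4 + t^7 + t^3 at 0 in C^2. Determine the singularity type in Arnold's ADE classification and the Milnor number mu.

Type D_{4}, Milnor number mu = 4.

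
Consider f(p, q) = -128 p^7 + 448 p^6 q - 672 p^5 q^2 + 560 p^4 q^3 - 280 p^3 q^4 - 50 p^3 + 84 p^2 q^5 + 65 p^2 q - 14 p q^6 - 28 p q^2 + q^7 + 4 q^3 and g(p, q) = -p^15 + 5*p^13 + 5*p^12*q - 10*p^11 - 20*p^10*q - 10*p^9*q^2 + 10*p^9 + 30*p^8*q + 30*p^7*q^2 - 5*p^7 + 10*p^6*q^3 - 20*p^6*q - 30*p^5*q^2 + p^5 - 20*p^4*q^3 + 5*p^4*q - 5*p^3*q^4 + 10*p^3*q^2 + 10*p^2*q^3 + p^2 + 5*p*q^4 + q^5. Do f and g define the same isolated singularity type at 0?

No.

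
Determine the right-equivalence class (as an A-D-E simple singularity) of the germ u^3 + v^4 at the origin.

E6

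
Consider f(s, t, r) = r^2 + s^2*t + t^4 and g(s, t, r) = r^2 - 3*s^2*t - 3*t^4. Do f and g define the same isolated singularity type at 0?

The Hessian of f at 0 is [[0, 0, 0], [0, 0, 0], [0, 0, 2]] with rank 1, so corank 2. A Groebner basis of the Jacobian ideal J(f) in C{s,t,r} is {s^3, s^2/4 + t^3, s*t, r}; counting standard monomials gives mu = 5. Corank 2; j^3 = s^2*t has shape L^2 M (L != M), so D-series; mu = 5 gives D_5. The Hessian of g at 0 is [[0, 0, 0], [0, 0, 0], [0, 0, 2]] with rank 1, so corank 2. A Groebner basis of the Jacobian ideal J(g) in C{s,t,r} is {s^3, s^2/4 + t^3, s*t, r}; counting standard monomials gives mu = 5. Corank 2; j^3 = -3*s^2*t has shape L^2 M (L != M), so D-series; mu = 5 gives D_5. Both have type D_5, hence right-equivalent.

Yes.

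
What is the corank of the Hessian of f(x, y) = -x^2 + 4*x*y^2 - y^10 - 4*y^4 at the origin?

1

The Hessian at 0 is [[-2, 0], [0, 0]] of rank 1; hence corank 1.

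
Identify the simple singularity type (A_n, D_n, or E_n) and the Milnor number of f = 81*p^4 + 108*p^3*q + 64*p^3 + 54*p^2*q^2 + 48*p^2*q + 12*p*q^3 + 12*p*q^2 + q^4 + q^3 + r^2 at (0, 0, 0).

Type E6, Milnor number mu = 6.

The Hessian of f at 0 is [[0, 0, 0], [0, 0, 0], [0, 0, 2]] with rank 1, so corank 2. A Groebner basis of the Jacobian ideal J(f) in C{p,q,r} is {q^4, p*q^2 + 5*q^3/18, p^2 + p*q/2 + q^2/16, r}; counting standard monomials gives mu = 6. Corank 2; j^3 = (4*p + q)^3 is a perfect cube, so E-series; the 4-jet and mu = 6 give E_6.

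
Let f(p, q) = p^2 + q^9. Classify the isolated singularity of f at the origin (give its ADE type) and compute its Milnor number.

The Hessian of f at 0 has rank 1. Corank 1: A-series; mu = 8 gives A_8.

Type A_8, Milnor number mu = 8.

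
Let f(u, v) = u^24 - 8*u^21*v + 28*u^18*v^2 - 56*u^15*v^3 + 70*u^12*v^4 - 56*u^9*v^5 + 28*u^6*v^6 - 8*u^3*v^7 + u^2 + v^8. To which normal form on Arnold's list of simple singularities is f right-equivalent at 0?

The Hessian of f at 0 has rank 1. Corank 1: A-series; mu = 7 gives A_7.

A_{7}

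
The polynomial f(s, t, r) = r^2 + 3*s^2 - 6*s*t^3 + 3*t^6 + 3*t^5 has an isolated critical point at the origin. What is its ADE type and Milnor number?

Type A4, Milnor number mu = 4.

The Hessian of f at 0 is [[6, 0, 0], [0, 0, 0], [0, 0, 2]] with rank 2, so corank 1. A Groebner basis of the Jacobian ideal J(f) in C{s,t,r} is {-s + t^3, s^2, s*t, r}; counting standard monomials gives mu = 4. Corank 1: A-series; mu = 4 gives A_4.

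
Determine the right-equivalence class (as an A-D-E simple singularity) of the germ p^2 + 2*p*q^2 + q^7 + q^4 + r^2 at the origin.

The Hessian of f at 0 is [[2, 0, 0], [0, 0, 0], [0, 0, 2]] with rank 2, so corank 1. A Groebner basis of the Jacobian ideal J(f) in C{p,q,r} is {p^3, p + q^2, r}; counting standard monomials gives mu = 6. Corank 1: A-series; mu = 6 gives A_6.

A_6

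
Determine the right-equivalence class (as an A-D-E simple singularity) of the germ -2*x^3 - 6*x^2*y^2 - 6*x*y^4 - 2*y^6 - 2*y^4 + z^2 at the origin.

E_{6}

The Hessian of f at 0 has rank 1. Corank 2; j^3 = -2*x^3 is a perfect cube, so E-series; the 4-jet and mu = 6 give E_6.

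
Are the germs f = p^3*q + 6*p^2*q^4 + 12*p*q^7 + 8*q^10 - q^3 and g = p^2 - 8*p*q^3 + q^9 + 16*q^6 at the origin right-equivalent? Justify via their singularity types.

The Hessian of f at 0 has rank 0. Corank 2; j^3 = -q^3 is a perfect cube, so E-series; the 4-jet and mu = 7 give E_7. The Hessian of g at 0 has rank 1. Corank 1: A-series; mu = 8 gives A_8. f is E_7 but g is A_8, hence not right-equivalent.

No.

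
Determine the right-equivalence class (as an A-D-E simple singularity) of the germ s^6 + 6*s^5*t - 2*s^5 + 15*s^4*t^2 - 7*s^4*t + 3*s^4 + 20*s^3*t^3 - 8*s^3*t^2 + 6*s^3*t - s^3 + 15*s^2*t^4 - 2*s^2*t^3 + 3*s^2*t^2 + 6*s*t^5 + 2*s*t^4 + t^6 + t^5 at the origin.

The Hessian of f at 0 has rank 0. Corank 2; j^3 = -s^3 is a perfect cube, so E-series; the 5-jet and mu = 8 give E_8.

E_8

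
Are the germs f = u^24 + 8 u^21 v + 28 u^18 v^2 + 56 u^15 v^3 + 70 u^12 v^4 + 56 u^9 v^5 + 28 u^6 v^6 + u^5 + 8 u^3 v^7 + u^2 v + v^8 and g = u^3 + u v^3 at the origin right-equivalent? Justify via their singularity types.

No.

The Hessian of f at 0 is [[0, 0], [0, 0]] with rank 0, so corank 2. A Groebner basis of the Jacobian ideal J(f) in C{u,v} is {u^2/8 + v^7, u^3, u*v}; counting standard monomials gives mu = 9. Corank 2; j^3 = u^2*v has shape L^2 M (L != M), so D-series; mu = 9 gives D_9. The Hessian of g at 0 is [[0, 0], [0, 0]] with rank 0, so corank 2. A Groebner basis of the Jacobian ideal J(g) in C{u,v} is {u^3, u*v^2, 3*u^2 + v^3}; counting standard monomials gives mu = 7. Corank 2; j^3 = u^3 is a perfect cube, so E-series; the 4-jet and mu = 7 give E_7. f is D_9 but g is E_7, hence not right-equivalent.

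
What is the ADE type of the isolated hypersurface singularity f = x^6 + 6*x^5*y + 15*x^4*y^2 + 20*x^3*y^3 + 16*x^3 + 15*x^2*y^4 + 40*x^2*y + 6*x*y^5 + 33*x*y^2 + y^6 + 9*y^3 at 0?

The Hessian of f at 0 has rank 0. Corank 2; j^3 = (x + y)*(4*x + 3*y)^2 has shape L^2 M (L != M), so D-series; mu = 7 gives D_7.

D_{7}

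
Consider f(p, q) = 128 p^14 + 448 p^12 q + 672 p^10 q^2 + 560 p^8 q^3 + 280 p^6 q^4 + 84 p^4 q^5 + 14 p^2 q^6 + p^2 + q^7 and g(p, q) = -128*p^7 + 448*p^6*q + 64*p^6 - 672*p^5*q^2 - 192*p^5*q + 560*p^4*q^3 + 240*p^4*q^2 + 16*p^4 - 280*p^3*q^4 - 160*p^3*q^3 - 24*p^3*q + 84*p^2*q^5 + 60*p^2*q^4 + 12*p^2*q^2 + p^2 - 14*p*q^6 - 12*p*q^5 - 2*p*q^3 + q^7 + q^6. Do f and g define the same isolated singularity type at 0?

Yes.

The Hessian of f at 0 is [[2, 0], [0, 0]] with rank 1, so corank 1. A Groebner basis of the Jacobian ideal J(f) in C{p,q} is {q^6, p}; counting standard monomials gives mu = 6. Corank 1: A-series; mu = 6 gives A_6. The Hessian of g at 0 is [[2, 0], [0, 0]] with rank 1, so corank 1. A Groebner basis of the Jacobian ideal J(g) in C{p,q} is {-p*q + q^4, p*q^2 + p/6 - q^3/6, p^2}; counting standard monomials gives mu = 6. Corank 1: A-series; mu = 6 gives A_6. Both have type A_6, hence right-equivalent.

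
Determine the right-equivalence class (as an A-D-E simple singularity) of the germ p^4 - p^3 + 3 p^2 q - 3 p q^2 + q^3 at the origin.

E_{6}

The Hessian of f at 0 has rank 0. Corank 2; j^3 = -(p - q)^3 is a perfect cube, so E-series; the 4-jet and mu = 6 give E_6.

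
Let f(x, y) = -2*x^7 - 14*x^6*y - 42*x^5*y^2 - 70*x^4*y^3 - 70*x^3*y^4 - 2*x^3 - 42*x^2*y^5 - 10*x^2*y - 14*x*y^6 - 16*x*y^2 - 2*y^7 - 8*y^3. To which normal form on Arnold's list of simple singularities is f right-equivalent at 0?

D8

The Hessian of f at 0 has rank 0. Corank 2; j^3 = -2*(x + y)*(x + 2*y)^2 has shape L^2 M (L != M), so D-series; mu = 8 gives D_8.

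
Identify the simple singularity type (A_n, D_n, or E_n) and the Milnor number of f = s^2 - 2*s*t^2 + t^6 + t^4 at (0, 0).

Type A5, Milnor number mu = 5.

The Hessian of f at 0 has rank 1. Corank 1: A-series; mu = 5 gives A_5.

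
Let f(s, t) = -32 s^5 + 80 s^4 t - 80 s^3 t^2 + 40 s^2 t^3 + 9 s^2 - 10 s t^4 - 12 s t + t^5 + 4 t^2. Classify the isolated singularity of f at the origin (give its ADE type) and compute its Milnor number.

The Hessian of f at 0 is [[18, -12], [-12, 8]] with rank 1, so corank 1. A Groebner basis of the Jacobian ideal J(f) in C{s,t} is {t^4, s - 2*t/3}; counting standard monomials gives mu = 4. Corank 1: A-series; mu = 4 gives A_4.

Type A_4, Milnor number mu = 4.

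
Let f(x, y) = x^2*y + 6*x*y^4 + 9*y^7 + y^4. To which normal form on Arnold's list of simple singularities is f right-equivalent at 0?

D5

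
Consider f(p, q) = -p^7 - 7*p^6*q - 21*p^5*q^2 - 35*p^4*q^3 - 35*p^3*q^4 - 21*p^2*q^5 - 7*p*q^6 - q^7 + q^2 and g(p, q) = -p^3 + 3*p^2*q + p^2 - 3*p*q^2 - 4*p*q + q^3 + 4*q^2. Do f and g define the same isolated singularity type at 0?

No.

The Hessian of f at 0 is [[0, 0], [0, 2]] with rank 1, so corank 1. A Groebner basis of the Jacobian ideal J(f) in C{p,q} is {p^6, q}; counting standard monomials gives mu = 6. Corank 1: A-series; mu = 6 gives A_6. The Hessian of g at 0 is [[2, -4], [-4, 8]] with rank 1, so corank 1. A Groebner basis of the Jacobian ideal J(g) in C{p,q} is {q^2, p - 2*q}; counting standard monomials gives mu = 2. Corank 1: A-series; mu = 2 gives A_2. f is A_6 but g is A_2, hence not right-equivalent.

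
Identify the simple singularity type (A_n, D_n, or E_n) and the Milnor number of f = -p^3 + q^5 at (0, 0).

Type E_8, Milnor number mu = 8.

The Hessian of f at 0 is [[0, 0], [0, 0]] with rank 0, so corank 2. A Groebner basis of the Jacobian ideal J(f) in C{p,q} is {q^4, p^2}; counting standard monomials gives mu = 8. Corank 2; j^3 = -p^3 is a perfect cube, so E-series; the 5-jet and mu = 8 give E_8.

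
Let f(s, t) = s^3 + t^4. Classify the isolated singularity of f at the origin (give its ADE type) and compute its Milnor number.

The Hessian of f at 0 is [[0, 0], [0, 0]] with rank 0, so corank 2. A Groebner basis of the Jacobian ideal J(f) in C{s,t} is {t^3, s^2}; counting standard monomials gives mu = 6. Corank 2; j^3 = s^3 is a perfect cube, so E-series; the 4-jet and mu = 6 give E_6.

Type E_6, Milnor number mu = 6.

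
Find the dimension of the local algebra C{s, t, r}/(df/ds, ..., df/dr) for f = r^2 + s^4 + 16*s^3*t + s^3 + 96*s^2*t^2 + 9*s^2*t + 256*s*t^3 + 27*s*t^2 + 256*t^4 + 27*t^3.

The Hessian of f at 0 has rank 1. Corank 2; j^3 = (s + 3*t)^3 is a perfect cube, so E-series; the 4-jet and mu = 6 give E_6.

6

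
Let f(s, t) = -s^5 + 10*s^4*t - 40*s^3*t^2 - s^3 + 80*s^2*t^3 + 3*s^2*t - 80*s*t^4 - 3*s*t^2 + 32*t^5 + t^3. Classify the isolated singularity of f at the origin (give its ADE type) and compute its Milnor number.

Type E_8, Milnor number mu = 8.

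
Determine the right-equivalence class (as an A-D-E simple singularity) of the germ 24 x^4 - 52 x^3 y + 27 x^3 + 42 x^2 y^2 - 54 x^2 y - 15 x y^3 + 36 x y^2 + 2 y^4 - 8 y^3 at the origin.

The Hessian of f at 0 has rank 0. Corank 2; j^3 = (3*x - 2*y)^3 is a perfect cube, so E-series; the 4-jet and mu = 7 give E_7.

E7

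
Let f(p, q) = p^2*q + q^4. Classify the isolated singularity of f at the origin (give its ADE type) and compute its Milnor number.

The Hessian of f at 0 is [[0, 0], [0, 0]] with rank 0, so corank 2. A Groebner basis of the Jacobian ideal J(f) in C{p,q} is {p^3, p^2/4 + q^3, p*q}; counting standard monomials gives mu = 5. Corank 2; j^3 = p^2*q has shape L^2 M (L != M), so D-series; mu = 5 gives D_5.

Type D5, Milnor number mu = 5.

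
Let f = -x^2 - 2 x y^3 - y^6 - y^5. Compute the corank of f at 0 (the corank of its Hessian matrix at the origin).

Hessian at 0 has rank 1.

1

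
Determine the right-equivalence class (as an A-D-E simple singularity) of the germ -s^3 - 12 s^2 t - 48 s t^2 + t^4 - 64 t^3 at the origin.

The Hessian of f at 0 is [[0, 0], [0, 0]] with rank 0, so corank 2. A Groebner basis of the Jacobian ideal J(f) in C{s,t} is {t^3, s^2 + 8*s*t + 16*t^2}; counting standard monomials gives mu = 6. Corank 2; j^3 = -(s + 4*t)^3 is a perfect cube, so E-series; the 4-jet and mu = 6 give E_6.

E_{6}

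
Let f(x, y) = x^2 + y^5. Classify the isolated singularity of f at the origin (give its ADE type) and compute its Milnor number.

Type A_4, Milnor number mu = 4.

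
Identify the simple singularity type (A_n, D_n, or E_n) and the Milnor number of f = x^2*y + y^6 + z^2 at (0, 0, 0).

Type D_7, Milnor number mu = 7.

The Hessian of f at 0 has rank 1. Corank 2; j^3 = x^2*y has shape L^2 M (L != M), so D-series; mu = 7 gives D_7.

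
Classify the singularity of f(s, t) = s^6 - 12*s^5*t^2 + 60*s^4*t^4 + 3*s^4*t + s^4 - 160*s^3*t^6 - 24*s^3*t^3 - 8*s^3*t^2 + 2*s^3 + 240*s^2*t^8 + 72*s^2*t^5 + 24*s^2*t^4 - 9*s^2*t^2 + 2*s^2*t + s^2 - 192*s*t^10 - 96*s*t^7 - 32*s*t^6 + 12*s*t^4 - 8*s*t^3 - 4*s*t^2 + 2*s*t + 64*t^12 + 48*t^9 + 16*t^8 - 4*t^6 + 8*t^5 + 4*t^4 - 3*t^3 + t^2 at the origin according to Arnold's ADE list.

A2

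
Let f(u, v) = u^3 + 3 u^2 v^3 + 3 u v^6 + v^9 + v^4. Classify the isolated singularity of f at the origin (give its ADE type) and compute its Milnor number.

Type E6, Milnor number mu = 6.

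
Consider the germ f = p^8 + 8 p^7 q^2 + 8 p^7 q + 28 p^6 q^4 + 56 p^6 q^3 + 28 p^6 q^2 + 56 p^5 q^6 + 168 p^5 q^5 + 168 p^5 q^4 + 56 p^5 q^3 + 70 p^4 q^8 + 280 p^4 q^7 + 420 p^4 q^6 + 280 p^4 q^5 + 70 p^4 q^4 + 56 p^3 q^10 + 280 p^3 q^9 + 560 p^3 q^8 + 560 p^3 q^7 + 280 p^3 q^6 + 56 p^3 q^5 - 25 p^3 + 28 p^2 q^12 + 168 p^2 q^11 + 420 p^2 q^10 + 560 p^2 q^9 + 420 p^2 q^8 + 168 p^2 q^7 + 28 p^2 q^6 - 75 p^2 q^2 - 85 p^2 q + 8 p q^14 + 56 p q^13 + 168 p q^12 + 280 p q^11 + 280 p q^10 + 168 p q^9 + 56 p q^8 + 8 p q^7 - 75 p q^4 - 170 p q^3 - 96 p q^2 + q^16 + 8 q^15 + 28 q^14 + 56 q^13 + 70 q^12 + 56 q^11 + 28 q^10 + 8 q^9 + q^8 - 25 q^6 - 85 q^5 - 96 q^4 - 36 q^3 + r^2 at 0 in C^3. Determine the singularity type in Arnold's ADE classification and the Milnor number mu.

Type D_{9}, Milnor number mu = 9.

The Hessian of f at 0 has rank 1. Corank 2; j^3 = -(p + q)*(5*p + 6*q)^2 has shape L^2 M (L != M), so D-series; mu = 9 gives D_9.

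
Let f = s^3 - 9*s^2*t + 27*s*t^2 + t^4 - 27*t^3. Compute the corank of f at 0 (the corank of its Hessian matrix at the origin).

2

The Hessian at 0 is [[0, 0], [0, 0]] of rank 0; hence corank 2.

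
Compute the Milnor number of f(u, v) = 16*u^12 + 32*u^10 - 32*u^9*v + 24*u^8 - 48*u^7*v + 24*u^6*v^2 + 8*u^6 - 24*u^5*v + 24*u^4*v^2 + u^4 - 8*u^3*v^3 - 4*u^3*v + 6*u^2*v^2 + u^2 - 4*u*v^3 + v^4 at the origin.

3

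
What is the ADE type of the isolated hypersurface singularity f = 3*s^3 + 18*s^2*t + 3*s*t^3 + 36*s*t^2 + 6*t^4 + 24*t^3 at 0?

E7

The Hessian of f at 0 has rank 0. Corank 2; j^3 = 3*(s + 2*t)^3 is a perfect cube, so E-series; the 4-jet and mu = 7 give E_7.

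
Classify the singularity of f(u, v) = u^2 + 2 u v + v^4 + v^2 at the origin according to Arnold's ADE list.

The Hessian of f at 0 is [[2, 2], [2, 2]] with rank 1, so corank 1. A Groebner basis of the Jacobian ideal J(f) in C{u,v} is {v^3, u + v}; counting standard monomials gives mu = 3. Corank 1: A-series; mu = 3 gives A_3.

A_3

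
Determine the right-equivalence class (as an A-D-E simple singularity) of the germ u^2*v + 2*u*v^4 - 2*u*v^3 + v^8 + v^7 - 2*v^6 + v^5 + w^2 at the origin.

D9

The Hessian of f at 0 has rank 1. Corank 2; j^3 = u^2*v has shape L^2 M (L != M), so D-series; mu = 9 gives D_9.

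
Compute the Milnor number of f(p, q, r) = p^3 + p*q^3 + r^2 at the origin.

The Hessian of f at 0 has rank 1. Corank 2; j^3 = p^3 is a perfect cube, so E-series; the 4-jet and mu = 7 give E_7.

7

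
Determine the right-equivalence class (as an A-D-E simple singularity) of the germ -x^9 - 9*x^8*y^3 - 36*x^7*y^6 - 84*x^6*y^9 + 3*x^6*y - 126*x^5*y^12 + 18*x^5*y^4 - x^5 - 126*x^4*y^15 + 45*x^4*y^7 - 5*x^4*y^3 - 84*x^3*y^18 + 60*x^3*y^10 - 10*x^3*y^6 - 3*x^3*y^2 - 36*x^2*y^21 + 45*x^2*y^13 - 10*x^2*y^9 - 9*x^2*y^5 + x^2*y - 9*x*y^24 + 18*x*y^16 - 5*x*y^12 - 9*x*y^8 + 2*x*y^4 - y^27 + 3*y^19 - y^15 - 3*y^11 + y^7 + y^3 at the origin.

D4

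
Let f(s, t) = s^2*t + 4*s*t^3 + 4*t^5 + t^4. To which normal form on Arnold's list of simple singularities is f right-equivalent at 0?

The Hessian of f at 0 has rank 0. Corank 2; j^3 = s^2*t has shape L^2 M (L != M), so D-series; mu = 5 gives D_5.

D_5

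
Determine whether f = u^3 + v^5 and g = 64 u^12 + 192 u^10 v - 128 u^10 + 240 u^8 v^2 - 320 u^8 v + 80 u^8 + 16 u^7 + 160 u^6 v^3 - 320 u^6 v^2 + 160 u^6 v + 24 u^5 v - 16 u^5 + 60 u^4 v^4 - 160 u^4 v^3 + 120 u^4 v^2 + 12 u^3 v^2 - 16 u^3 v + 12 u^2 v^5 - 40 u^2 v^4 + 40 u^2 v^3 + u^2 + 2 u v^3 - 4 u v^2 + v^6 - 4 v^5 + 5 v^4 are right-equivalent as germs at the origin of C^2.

No.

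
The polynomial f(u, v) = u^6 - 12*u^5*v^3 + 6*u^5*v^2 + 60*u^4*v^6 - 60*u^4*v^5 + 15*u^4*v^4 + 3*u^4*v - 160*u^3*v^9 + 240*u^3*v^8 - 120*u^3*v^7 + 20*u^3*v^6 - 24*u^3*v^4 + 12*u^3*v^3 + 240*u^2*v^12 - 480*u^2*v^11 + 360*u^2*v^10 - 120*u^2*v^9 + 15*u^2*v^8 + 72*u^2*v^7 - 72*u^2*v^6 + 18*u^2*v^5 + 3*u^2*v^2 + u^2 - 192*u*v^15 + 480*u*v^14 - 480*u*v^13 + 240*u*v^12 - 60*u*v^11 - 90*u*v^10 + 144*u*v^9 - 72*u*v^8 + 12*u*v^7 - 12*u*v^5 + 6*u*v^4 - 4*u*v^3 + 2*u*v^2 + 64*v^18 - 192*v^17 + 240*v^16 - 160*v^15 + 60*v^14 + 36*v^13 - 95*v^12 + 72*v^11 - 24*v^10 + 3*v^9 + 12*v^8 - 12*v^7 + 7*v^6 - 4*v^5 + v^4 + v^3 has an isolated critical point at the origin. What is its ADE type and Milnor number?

The Hessian of f at 0 has rank 1. Corank 1: A-series; mu = 2 gives A_2.

Type A_{2}, Milnor number mu = 2.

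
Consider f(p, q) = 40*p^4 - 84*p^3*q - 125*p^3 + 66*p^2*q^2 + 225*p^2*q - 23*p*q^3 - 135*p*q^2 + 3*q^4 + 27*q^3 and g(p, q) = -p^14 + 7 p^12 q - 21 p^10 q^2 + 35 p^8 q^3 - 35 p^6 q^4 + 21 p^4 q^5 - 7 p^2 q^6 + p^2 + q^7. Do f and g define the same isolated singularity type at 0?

No.

The Hessian of f at 0 is [[0, 0], [0, 0]] with rank 0, so corank 2. A Groebner basis of the Jacobian ideal J(f) in C{p,q} is {1171875*p^2/4 - 703125*p*q/2 + q^4 - 125*q^3/4 + 421875*q^2/4, p^3 - 2475*p^2/4 + 1485*p*q/2 - 3*q^3/20 - 891*q^2/4, p^2*q - 2875*p^2/4 + 1725*p*q/2 - 17*q^3/60 - 1035*q^2/4, -625*p^2 + p*q^2 + 750*p*q - 8*q^3/15 - 225*q^2}; counting standard monomials gives mu = 7. Corank 2; j^3 = -(5*p - 3*q)^3 is a perfect cube, so E-series; the 4-jet and mu = 7 give E_7. The Hessian of g at 0 is [[2, 0], [0, 0]] with rank 1, so corank 1. A Groebner basis of the Jacobian ideal J(g) in C{p,q} is {q^6, p}; counting standard monomials gives mu = 6. Corank 1: A-series; mu = 6 gives A_6. f is E_7 but g is A_6, hence not right-equivalent.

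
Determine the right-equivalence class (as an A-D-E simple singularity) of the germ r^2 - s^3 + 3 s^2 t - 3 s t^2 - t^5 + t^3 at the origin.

E_8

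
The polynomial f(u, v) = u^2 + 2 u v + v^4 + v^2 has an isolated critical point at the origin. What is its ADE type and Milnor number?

Type A_{3}, Milnor number mu = 3.

The Hessian of f at 0 has rank 1. Corank 1: A-series; mu = 3 gives A_3.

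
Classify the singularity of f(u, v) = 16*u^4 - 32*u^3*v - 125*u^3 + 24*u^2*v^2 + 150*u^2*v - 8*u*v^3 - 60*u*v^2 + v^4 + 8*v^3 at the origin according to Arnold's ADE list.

E6

The Hessian of f at 0 has rank 0. Corank 2; j^3 = -(5*u - 2*v)^3 is a perfect cube, so E-series; the 4-jet and mu = 6 give E_6.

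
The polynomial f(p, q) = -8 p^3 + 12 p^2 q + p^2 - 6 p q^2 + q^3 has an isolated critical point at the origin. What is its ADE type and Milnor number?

Type A_2, Milnor number mu = 2.

The Hessian of f at 0 has rank 1. Corank 1: A-series; mu = 2 gives A_2.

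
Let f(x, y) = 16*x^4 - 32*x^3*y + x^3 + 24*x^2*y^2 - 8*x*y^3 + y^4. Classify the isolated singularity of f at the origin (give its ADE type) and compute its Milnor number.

The Hessian of f at 0 is [[0, 0], [0, 0]] with rank 0, so corank 2. A Groebner basis of the Jacobian ideal J(f) in C{x,y} is {y^4, x*y^2 - y^3/6, x^2}; counting standard monomials gives mu = 6. Corank 2; j^3 = x^3 is a perfect cube, so E-series; the 4-jet and mu = 6 give E_6.

Type E6, Milnor number mu = 6.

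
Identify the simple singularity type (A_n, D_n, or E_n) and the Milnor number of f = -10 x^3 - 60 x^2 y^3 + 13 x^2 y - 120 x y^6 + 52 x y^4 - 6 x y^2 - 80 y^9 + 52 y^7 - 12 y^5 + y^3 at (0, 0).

Type D_4, Milnor number mu = 4.

The Hessian of f at 0 has rank 0. Corank 2; j^3 = -(2*x - y)*(5*x^2 - 4*x*y + y^2) splits into three distinct lines over C (the quadratic factor has nonzero discriminant), so D_4.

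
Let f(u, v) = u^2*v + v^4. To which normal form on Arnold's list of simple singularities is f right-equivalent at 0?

The Hessian of f at 0 is [[0, 0], [0, 0]] with rank 0, so corank 2. A Groebner basis of the Jacobian ideal J(f) in C{u,v} is {u^3, u^2/4 + v^3, u*v}; counting standard monomials gives mu = 5. Corank 2; j^3 = u^2*v has shape L^2 M (L != M), so D-series; mu = 5 gives D_5.

D_{5}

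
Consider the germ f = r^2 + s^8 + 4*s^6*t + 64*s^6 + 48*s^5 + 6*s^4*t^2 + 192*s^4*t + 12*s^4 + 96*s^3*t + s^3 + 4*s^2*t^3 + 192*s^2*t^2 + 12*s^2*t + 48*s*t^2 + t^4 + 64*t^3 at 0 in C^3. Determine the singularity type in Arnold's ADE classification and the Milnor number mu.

Type E6, Milnor number mu = 6.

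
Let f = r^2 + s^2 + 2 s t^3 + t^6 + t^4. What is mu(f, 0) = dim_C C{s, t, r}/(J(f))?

3

The Hessian of f at 0 has rank 2. Corank 1: A-series; mu = 3 gives A_3.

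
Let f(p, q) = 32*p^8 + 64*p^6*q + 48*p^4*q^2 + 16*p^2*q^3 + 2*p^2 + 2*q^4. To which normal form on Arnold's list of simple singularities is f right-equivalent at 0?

A_3

The Hessian of f at 0 is [[4, 0], [0, 0]] with rank 1, so corank 1. A Groebner basis of the Jacobian ideal J(f) in C{p,q} is {q^3, p}; counting standard monomials gives mu = 3. Corank 1: A-series; mu = 3 gives A_3.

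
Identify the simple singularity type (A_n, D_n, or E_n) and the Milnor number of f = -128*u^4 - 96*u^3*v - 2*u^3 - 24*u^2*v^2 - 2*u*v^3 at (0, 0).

Type E_{7}, Milnor number mu = 7.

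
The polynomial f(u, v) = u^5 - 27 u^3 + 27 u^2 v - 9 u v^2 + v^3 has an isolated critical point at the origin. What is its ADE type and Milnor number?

Type E_8, Milnor number mu = 8.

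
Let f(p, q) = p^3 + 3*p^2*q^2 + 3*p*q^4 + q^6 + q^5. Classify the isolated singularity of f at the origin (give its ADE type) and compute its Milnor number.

The Hessian of f at 0 is [[0, 0], [0, 0]] with rank 0, so corank 2. A Groebner basis of the Jacobian ideal J(f) in C{p,q} is {q^4, p^3, p^2/2 + p*q^2}; counting standard monomials gives mu = 8. Corank 2; j^3 = p^3 is a perfect cube, so E-series; the 5-jet and mu = 8 give E_8.

Type E_{8}, Milnor number mu = 8.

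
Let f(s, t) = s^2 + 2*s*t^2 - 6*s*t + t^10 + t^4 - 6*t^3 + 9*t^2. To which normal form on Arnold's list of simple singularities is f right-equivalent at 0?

A_{9}

The Hessian of f at 0 is [[2, -6], [-6, 18]] with rank 1, so corank 1. A Groebner basis of the Jacobian ideal J(f) in C{s,t} is {s^5 + 90*s^4 - 810*s^3*t - 2835*s^3 + 13122*s^2*t + 16767*s^2 - 59049*s*t - 26244*s + 78732*t, s^4*t + 12*s^4 - 90*s^3*t - 270*s^3 + 1215*s^2*t + 1458*s^2 - 5103*s*t - 2187*s + 6561*t, s + t^2 - 3*t}; counting standard monomials gives mu = 9. Corank 1: A-series; mu = 9 gives A_9.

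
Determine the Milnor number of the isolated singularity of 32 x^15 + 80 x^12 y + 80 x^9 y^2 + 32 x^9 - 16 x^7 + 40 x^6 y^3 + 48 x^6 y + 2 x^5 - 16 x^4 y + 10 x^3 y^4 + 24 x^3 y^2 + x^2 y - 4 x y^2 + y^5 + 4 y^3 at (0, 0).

The Hessian of f at 0 has rank 0. Corank 2; j^3 = y*(x - 2*y)^2 has shape L^2 M (L != M), so D-series; mu = 6 gives D_6.

6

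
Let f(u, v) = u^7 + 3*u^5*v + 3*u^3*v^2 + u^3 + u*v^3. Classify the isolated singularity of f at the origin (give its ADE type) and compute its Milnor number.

Type E_{7}, Milnor number mu = 7.

The Hessian of f at 0 is [[0, 0], [0, 0]] with rank 0, so corank 2. A Groebner basis of the Jacobian ideal J(f) in C{u,v} is {u^3, u*v^2, 3*u^2 + v^3}; counting standard monomials gives mu = 7. Corank 2; j^3 = u^3 is a perfect cube, so E-series; the 4-jet and mu = 7 give E_7.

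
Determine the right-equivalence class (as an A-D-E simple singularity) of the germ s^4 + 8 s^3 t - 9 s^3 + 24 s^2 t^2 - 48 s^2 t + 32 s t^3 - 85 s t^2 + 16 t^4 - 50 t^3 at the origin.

D_5

The Hessian of f at 0 has rank 0. Corank 2; j^3 = -(s + 2*t)*(3*s + 5*t)^2 has shape L^2 M (L != M), so D-series; mu = 5 gives D_5.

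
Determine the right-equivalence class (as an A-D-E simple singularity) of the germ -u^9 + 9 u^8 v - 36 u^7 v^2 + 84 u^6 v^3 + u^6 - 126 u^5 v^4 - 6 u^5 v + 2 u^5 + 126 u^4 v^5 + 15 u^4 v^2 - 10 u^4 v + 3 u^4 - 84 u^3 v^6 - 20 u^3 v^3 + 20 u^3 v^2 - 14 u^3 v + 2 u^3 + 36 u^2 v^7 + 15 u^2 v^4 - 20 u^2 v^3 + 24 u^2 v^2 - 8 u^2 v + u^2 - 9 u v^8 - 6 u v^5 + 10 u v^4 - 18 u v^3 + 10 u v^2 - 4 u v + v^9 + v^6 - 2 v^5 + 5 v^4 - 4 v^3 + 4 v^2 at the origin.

A_8

The Hessian of f at 0 has rank 1. Corank 1: A-series; mu = 8 gives A_8.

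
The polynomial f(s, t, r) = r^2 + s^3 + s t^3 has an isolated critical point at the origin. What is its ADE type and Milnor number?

Type E_{7}, Milnor number mu = 7.

The Hessian of f at 0 has rank 1. Corank 2; j^3 = s^3 is a perfect cube, so E-series; the 4-jet and mu = 7 give E_7.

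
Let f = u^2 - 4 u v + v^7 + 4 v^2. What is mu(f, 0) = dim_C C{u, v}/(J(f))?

The Hessian of f at 0 has rank 1. Corank 1: A-series; mu = 6 gives A_6.

6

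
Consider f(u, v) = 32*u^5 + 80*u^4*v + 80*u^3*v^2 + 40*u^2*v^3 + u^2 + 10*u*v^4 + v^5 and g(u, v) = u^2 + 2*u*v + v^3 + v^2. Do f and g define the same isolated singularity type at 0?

The Hessian of f at 0 is [[2, 0], [0, 0]] with rank 1, so corank 1. A Groebner basis of the Jacobian ideal J(f) in C{u,v} is {v^4, u}; counting standard monomials gives mu = 4. Corank 1: A-series; mu = 4 gives A_4. The Hessian of g at 0 is [[2, 2], [2, 2]] with rank 1, so corank 1. A Groebner basis of the Jacobian ideal J(g) in C{u,v} is {v^2, u + v}; counting standard monomials gives mu = 2. Corank 1: A-series; mu = 2 gives A_2. f is A_4 but g is A_2, hence not right-equivalent.

No.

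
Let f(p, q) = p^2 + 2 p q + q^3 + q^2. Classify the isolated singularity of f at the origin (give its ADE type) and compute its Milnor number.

Type A_2, Milnor number mu = 2.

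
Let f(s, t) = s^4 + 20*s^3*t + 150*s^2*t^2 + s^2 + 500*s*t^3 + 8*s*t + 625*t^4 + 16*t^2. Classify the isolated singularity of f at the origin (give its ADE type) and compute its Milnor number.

The Hessian of f at 0 has rank 1. Corank 1: A-series; mu = 3 gives A_3.

Type A3, Milnor number mu = 3.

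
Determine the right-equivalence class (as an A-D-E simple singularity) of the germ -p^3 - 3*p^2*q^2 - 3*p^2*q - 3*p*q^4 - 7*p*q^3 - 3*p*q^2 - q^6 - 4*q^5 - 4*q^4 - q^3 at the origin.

E7

The Hessian of f at 0 is [[0, 0], [0, 0]] with rank 0, so corank 2. A Groebner basis of the Jacobian ideal J(f) in C{p,q} is {-p^2 - 2*p*q + q^4 - q^3/3 - q^2, p^3 + 2*p^2 + 4*p*q + 5*q^3/3 + 2*q^2, p^2*q - 5*p^2/3 - 10*p*q/3 - 14*q^3/9 - 5*q^2/3, p^2 + p*q^2 + 2*p*q + 4*q^3/3 + q^2}; counting standard monomials gives mu = 7. Corank 2; j^3 = -(p + q)^3 is a perfect cube, so E-series; the 4-jet and mu = 7 give E_7.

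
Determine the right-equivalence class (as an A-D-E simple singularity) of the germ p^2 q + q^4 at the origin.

D_5

The Hessian of f at 0 has rank 0. Corank 2; j^3 = p^2*q has shape L^2 M (L != M), so D-series; mu = 5 gives D_5.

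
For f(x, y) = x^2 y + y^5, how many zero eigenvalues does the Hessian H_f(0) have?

2

Hessian at 0 has rank 0.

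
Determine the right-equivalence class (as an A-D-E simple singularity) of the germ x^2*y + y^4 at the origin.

The Hessian of f at 0 is [[0, 0], [0, 0]] with rank 0, so corank 2. A Groebner basis of the Jacobian ideal J(f) in C{x,y} is {x^3, x^2/4 + y^3, x*y}; counting standard monomials gives mu = 5. Corank 2; j^3 = x^2*y has shape L^2 M (L != M), so D-series; mu = 5 gives D_5.

D5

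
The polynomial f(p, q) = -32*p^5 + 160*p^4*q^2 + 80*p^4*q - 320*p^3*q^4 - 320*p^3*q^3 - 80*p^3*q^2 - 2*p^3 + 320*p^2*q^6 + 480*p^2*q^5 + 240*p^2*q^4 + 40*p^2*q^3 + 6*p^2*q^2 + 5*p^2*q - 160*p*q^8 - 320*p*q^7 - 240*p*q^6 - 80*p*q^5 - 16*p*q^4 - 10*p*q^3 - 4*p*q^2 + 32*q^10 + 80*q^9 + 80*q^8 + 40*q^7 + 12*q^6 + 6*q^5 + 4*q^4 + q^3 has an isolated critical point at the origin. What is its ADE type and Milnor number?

Type D6, Milnor number mu = 6.

The Hessian of f at 0 is [[0, 0], [0, 0]] with rank 0, so corank 2. A Groebner basis of the Jacobian ideal J(f) in C{p,q} is {p^3 - 7*p^2/4 + 5*p*q/2 - 3*q^2/4, p^2*q - 2*p^2 + 3*p*q - q^2, -9*p^2/4 + p*q^2 + 7*p*q/2 - 5*q^2/4, -5*p^2/2 + 4*p*q + q^3 - 3*q^2/2}; counting standard monomials gives mu = 6. Corank 2; j^3 = -(p - q)^2*(2*p - q) has shape L^2 M (L != M), so D-series; mu = 6 gives D_6.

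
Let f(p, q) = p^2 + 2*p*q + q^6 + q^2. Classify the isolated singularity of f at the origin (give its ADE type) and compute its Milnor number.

The Hessian of f at 0 has rank 1. Corank 1: A-series; mu = 5 gives A_5.

Type A_{5}, Milnor number mu = 5.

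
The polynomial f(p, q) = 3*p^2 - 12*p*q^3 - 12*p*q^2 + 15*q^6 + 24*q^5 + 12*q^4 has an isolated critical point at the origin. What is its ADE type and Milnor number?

Type A_5, Milnor number mu = 5.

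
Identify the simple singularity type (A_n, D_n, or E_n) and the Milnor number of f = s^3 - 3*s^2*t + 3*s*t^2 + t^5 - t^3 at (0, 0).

The Hessian of f at 0 has rank 0. Corank 2; j^3 = (s - t)^3 is a perfect cube, so E-series; the 5-jet and mu = 8 give E_8.

Type E_{8}, Milnor number mu = 8.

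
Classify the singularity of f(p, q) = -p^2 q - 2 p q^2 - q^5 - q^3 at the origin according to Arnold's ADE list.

D_{6}

The Hessian of f at 0 has rank 0. Corank 2; j^3 = -q*(p + q)^2 has shape L^2 M (L != M), so D-series; mu = 6 gives D_6.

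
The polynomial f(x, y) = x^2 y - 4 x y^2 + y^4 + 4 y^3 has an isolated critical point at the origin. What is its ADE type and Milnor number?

Type D5, Milnor number mu = 5.

The Hessian of f at 0 is [[0, 0], [0, 0]] with rank 0, so corank 2. A Groebner basis of the Jacobian ideal J(f) in C{x,y} is {x^3 + 2*x^2 - 8*y^2, x^2/4 + y^3 - y^2, x*y - 2*y^2}; counting standard monomials gives mu = 5. Corank 2; j^3 = y*(x - 2*y)^2 has shape L^2 M (L != M), so D-series; mu = 5 gives D_5.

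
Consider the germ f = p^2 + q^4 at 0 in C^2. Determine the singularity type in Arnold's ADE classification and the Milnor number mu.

Type A3, Milnor number mu = 3.

The Hessian of f at 0 has rank 1. Corank 1: A-series; mu = 3 gives A_3.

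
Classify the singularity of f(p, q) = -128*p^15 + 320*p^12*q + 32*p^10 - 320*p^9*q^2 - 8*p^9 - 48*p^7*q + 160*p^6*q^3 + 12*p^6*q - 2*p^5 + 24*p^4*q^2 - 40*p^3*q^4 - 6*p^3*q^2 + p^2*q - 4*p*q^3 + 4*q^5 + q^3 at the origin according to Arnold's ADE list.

The Hessian of f at 0 is [[0, 0], [0, 0]] with rank 0, so corank 2. A Groebner basis of the Jacobian ideal J(f) in C{p,q} is {q^3, p^2 + 3*q^2, p*q}; counting standard monomials gives mu = 4. Corank 2; j^3 = q*(p^2 + q^2) splits into three distinct lines over C (the quadratic factor has nonzero discriminant), so D_4.

D4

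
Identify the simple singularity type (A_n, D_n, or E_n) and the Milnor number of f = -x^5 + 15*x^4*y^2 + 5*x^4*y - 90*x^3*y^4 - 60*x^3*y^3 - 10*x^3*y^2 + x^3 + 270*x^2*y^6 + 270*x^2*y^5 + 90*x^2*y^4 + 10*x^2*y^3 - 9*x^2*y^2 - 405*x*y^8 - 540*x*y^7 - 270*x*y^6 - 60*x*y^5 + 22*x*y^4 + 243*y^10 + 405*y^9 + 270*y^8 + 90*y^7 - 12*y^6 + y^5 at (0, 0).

Type E_{8}, Milnor number mu = 8.

The Hessian of f at 0 is [[0, 0], [0, 0]] with rank 0, so corank 2. A Groebner basis of the Jacobian ideal J(f) in C{x,y} is {x^2/36 + x*y^3 - x*y^2/6, x^2/9 - 2*x*y^2/3 + y^4, x^3, x^2*y + x^2/6 - x*y^2}; counting standard monomials gives mu = 8. Corank 2; j^3 = x^3 is a perfect cube, so E-series; the 5-jet and mu = 8 give E_8.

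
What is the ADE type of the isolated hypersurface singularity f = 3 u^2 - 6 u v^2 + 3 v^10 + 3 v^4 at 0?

The Hessian of f at 0 is [[6, 0], [0, 0]] with rank 1, so corank 1. A Groebner basis of the Jacobian ideal J(f) in C{u,v} is {u^5, u^4*v, -u + v^2}; counting standard monomials gives mu = 9. Corank 1: A-series; mu = 9 gives A_9.

A_9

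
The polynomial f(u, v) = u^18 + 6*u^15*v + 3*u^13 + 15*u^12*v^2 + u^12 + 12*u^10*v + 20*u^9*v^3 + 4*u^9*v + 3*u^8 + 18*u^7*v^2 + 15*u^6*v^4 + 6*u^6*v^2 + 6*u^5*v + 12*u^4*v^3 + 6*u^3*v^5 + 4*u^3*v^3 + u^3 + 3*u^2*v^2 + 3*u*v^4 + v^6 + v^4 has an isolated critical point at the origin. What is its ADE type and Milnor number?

The Hessian of f at 0 is [[0, 0], [0, 0]] with rank 0, so corank 2. A Groebner basis of the Jacobian ideal J(f) in C{u,v} is {u^3, u^2*v, u^2/2 + u*v^2, v^3}; counting standard monomials gives mu = 6. Corank 2; j^3 = u^3 is a perfect cube, so E-series; the 4-jet and mu = 6 give E_6.

Type E_{6}, Milnor number mu = 6.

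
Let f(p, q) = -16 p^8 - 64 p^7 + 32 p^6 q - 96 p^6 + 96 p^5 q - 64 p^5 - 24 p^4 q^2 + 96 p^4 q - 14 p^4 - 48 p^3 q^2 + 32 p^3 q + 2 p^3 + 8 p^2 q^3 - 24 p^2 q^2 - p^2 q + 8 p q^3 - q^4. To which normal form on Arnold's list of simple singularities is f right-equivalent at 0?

The Hessian of f at 0 has rank 0. Corank 2; j^3 = p^2*(2*p - q) has shape L^2 M (L != M), so D-series; mu = 5 gives D_5.

D_{5}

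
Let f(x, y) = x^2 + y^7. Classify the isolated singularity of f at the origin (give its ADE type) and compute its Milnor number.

The Hessian of f at 0 is [[2, 0], [0, 0]] with rank 1, so corank 1. A Groebner basis of the Jacobian ideal J(f) in C{x,y} is {y^6, x}; counting standard monomials gives mu = 6. Corank 1: A-series; mu = 6 gives A_6.

Type A_{6}, Milnor number mu = 6.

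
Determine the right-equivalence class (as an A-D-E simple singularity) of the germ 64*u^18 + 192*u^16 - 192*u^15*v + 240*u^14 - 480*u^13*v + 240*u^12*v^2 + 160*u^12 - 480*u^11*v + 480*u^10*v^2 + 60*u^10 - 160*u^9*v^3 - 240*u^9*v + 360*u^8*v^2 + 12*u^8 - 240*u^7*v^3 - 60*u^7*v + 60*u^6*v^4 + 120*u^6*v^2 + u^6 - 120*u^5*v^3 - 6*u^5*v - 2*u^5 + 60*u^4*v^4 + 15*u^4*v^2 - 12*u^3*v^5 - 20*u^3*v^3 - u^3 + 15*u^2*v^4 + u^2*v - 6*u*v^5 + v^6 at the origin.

D_{7}

The Hessian of f at 0 is [[0, 0], [0, 0]] with rank 0, so corank 2. A Groebner basis of the Jacobian ideal J(f) in C{u,v} is {u*v/6 + v^5, u*v^2, u^2 - u*v}; counting standard monomials gives mu = 7. Corank 2; j^3 = -u^2*(u - v) has shape L^2 M (L != M), so D-series; mu = 7 gives D_7.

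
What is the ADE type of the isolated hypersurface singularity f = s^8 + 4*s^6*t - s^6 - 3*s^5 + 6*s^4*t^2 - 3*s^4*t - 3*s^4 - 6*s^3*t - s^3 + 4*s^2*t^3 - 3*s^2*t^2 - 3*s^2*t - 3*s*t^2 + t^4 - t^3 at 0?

E6

The Hessian of f at 0 has rank 0. Corank 2; j^3 = -(s + t)^3 is a perfect cube, so E-series; the 4-jet and mu = 6 give E_6.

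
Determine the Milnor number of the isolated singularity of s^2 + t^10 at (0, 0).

9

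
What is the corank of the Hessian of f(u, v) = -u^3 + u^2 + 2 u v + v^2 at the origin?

Hessian at 0 has rank 1.

1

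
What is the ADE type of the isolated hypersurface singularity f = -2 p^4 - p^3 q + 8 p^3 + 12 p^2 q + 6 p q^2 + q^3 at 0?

The Hessian of f at 0 has rank 0. Corank 2; j^3 = (2*p + q)^3 is a perfect cube, so E-series; the 4-jet and mu = 7 give E_7.

E_7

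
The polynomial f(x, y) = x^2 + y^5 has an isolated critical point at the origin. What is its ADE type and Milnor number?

The Hessian of f at 0 has rank 1. Corank 1: A-series; mu = 4 gives A_4.

Type A_4, Milnor number mu = 4.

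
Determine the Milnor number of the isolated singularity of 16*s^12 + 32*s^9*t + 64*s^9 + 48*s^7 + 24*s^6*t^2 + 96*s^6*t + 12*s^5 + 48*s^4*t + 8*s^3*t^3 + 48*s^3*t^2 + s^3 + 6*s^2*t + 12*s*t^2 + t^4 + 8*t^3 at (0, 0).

6

The Hessian of f at 0 has rank 0. Corank 2; j^3 = (s + 2*t)^3 is a perfect cube, so E-series; the 4-jet and mu = 6 give E_6.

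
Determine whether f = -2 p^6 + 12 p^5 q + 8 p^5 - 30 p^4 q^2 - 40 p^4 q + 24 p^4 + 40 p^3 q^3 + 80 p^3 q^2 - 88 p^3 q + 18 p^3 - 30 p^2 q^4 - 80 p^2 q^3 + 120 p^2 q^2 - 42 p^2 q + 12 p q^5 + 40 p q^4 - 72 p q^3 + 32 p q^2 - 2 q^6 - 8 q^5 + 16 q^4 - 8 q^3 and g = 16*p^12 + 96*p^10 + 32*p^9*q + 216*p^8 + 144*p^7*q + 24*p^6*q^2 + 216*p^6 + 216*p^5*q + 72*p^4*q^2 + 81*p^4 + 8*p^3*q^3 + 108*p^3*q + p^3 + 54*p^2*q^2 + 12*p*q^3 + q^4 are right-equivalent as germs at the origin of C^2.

The Hessian of f at 0 has rank 0. Corank 2; j^3 = 2*(p - q)*(3*p - 2*q)^2 has shape L^2 M (L != M), so D-series; mu = 7 gives D_7. The Hessian of g at 0 has rank 0. Corank 2; j^3 = p^3 is a perfect cube, so E-series; the 4-jet and mu = 6 give E_6. f is D_7 but g is E_6, hence not right-equivalent.

No.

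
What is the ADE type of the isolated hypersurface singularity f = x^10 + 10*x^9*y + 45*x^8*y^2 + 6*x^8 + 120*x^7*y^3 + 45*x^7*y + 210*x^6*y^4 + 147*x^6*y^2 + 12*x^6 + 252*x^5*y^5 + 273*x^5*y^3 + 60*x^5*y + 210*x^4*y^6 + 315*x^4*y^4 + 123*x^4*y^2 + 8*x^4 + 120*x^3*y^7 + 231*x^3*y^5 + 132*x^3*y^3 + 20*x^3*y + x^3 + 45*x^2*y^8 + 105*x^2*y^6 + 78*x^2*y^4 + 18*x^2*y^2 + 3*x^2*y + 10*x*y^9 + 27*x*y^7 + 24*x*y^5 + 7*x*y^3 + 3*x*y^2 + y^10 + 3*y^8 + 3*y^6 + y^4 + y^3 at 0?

E7

The Hessian of f at 0 has rank 0. Corank 2; j^3 = (x + y)^3 is a perfect cube, so E-series; the 4-jet and mu = 7 give E_7.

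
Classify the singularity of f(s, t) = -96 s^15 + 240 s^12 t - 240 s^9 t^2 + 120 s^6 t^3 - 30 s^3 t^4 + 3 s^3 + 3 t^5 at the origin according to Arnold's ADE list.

E_8

The Hessian of f at 0 is [[0, 0], [0, 0]] with rank 0, so corank 2. A Groebner basis of the Jacobian ideal J(f) in C{s,t} is {t^4, s^2}; counting standard monomials gives mu = 8. Corank 2; j^3 = 3*s^3 is a perfect cube, so E-series; the 5-jet and mu = 8 give E_8.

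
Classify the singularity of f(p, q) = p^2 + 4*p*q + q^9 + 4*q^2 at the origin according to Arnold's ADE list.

A_8

The Hessian of f at 0 has rank 1. Corank 1: A-series; mu = 8 gives A_8.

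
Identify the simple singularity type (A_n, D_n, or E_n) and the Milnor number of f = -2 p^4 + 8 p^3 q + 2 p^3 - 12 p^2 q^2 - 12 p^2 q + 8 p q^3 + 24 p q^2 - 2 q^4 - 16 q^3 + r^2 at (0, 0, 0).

Type E6, Milnor number mu = 6.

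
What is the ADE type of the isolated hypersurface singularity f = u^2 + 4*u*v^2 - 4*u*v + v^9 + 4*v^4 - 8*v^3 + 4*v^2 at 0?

The Hessian of f at 0 has rank 1. Corank 1: A-series; mu = 8 gives A_8.

A_{8}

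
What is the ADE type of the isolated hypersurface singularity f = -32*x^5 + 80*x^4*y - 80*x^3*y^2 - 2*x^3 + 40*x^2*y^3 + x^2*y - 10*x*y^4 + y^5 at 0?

The Hessian of f at 0 is [[0, 0], [0, 0]] with rank 0, so corank 2. A Groebner basis of the Jacobian ideal J(f) in C{x,y} is {x*y/10 + y^4, x*y^2, x^2 - x*y/2}; counting standard monomials gives mu = 6. Corank 2; j^3 = -x^2*(2*x - y) has shape L^2 M (L != M), so D-series; mu = 6 gives D_6.

D_{6}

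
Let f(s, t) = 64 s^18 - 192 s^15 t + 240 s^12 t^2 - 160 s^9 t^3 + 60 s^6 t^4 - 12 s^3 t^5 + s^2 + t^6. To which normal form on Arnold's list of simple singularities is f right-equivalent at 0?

A5

The Hessian of f at 0 has rank 1. Corank 1: A-series; mu = 5 gives A_5.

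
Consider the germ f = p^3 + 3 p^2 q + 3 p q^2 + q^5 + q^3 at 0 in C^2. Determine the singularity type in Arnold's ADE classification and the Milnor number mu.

Type E8, Milnor number mu = 8.

The Hessian of f at 0 has rank 0. Corank 2; j^3 = (p + q)^3 is a perfect cube, so E-series; the 5-jet and mu = 8 give E_8.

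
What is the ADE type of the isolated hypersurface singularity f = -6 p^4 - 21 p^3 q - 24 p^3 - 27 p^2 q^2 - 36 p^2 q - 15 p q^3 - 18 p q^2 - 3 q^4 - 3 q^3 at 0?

E7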